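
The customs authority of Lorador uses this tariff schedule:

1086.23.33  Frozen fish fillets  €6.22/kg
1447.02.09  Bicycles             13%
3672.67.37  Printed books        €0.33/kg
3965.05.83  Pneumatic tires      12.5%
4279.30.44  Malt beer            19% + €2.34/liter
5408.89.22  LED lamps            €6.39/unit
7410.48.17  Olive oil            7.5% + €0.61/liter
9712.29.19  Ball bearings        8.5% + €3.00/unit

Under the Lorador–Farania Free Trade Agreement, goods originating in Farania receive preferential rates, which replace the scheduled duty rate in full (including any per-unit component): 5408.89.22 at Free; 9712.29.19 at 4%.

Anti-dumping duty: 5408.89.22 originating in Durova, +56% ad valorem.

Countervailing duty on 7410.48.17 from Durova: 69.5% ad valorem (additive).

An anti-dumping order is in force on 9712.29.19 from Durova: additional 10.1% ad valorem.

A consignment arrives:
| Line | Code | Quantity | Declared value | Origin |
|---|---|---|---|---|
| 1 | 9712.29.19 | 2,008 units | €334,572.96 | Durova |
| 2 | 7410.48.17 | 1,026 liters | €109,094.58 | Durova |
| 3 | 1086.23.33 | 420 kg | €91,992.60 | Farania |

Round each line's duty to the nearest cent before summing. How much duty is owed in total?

Line 1 (9712.29.19, Durova, 2,008 units, €334,572.96):
Base rate for 9712.29.19 is 8.5% + €3.00/unit.
9712.29.19 has an FTA preferential rate, but origin Durova is not Farania; base rate stands.
Additional duty on 9712.29.19 from Durova: +10.1%. Applied ad valorem rate: 8.5% + 10.1% = 18.6%.
Duty = €334,572.96 × 18.6% + 2,008 × €3.00 = €68,254.57.
Line 2 (7410.48.17, Durova, 1,026 liters, €109,094.58):
Base rate for 7410.48.17 is 7.5% + €0.61/liter.
Additional duty on 7410.48.17 from Durova: +69.5%. Applied ad valorem rate: 7.5% + 69.5% = 77%.
Duty = €109,094.58 × 77% + 1,026 × €0.61 = €84,628.69.
Line 3 (1086.23.33, Farania, 420 kg, €91,992.60):
Base rate for 1086.23.33 is €6.22/kg.
Origin Farania is the FTA partner but 1086.23.33 is not on the preference list; base rate stands.
Duty = 420 × €6.22 = €2,612.40.
Total = €68,254.57 + €84,628.69 + €2,612.40 = €155,495.66.

€155,495.66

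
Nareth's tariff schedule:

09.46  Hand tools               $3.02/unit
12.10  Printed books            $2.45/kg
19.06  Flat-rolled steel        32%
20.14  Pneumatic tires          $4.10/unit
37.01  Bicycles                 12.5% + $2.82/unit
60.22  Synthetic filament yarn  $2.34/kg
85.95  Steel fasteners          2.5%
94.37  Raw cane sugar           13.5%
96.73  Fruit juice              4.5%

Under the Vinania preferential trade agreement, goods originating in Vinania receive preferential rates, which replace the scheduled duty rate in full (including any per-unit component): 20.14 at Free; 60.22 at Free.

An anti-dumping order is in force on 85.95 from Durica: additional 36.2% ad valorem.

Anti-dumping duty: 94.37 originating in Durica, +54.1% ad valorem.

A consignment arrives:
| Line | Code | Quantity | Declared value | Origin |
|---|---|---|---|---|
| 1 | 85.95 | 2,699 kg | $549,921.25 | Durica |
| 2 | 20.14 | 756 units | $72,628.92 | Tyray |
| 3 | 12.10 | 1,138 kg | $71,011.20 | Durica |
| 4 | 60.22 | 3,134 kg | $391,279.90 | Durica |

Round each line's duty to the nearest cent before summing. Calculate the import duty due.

Line 1 (85.95, Durica, 2,699 kg, $549,921.25):
Base rate for 85.95 is 2.5%.
Additional duty on 85.95 from Durica: +36.2%. Applied ad valorem rate: 2.5% + 36.2% = 38.7%.
Duty = $549,921.25 × 38.7% = $212,819.52.
Line 2 (20.14, Tyray, 756 units, $72,628.92):
Base rate for 20.14 is $4.10/unit.
20.14 has an FTA preferential rate, but origin Tyray is not Vinania; base rate stands.
Duty = 756 × $4.10 = $3,099.60.
Line 3 (12.10, Durica, 1,138 kg, $71,011.20):
Base rate for 12.10 is $2.45/kg.
Duty = 1,138 × $2.45 = $2,788.10.
Line 4 (60.22, Durica, 3,134 kg, $391,279.90):
Base rate for 60.22 is $2.34/kg.
60.22 has an FTA preferential rate, but origin Durica is not Vinania; base rate stands.
Duty = 3,134 × $2.34 = $7,333.56.
Total = $212,819.52 + $3,099.60 + $2,788.10 + $7,333.56 = $226,040.78.

$226,040.78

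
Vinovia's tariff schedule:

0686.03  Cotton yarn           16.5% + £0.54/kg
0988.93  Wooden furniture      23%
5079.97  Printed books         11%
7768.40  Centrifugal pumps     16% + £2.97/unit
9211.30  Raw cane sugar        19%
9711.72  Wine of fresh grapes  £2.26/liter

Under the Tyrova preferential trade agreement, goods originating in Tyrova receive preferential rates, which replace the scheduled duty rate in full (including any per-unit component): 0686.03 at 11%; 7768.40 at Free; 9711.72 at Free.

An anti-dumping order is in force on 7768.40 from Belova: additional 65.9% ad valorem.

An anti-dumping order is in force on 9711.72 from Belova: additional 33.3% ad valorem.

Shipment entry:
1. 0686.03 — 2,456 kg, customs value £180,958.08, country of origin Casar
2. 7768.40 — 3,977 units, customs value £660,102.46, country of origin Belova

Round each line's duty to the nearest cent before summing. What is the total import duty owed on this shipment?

Line 1 (0686.03, Casar, 2,456 kg, £180,958.08):
Base rate for 0686.03 is 16.5% + £0.54/kg.
0686.03 has an FTA preferential rate, but origin Casar is not Tyrova; base rate stands.
Duty = £180,958.08 × 16.5% + 2,456 × £0.54 = £31,184.32.
Line 2 (7768.40, Belova, 3,977 units, £660,102.46):
Base rate for 7768.40 is 16% + £2.97/unit.
7768.40 has an FTA preferential rate, but origin Belova is not Tyrova; base rate stands.
Additional duty on 7768.40 from Belova: +65.9%. Applied ad valorem rate: 16% + 65.9% = 81.9%.
Duty = £660,102.46 × 81.9% + 3,977 × £2.97 = £552,435.60.
Total = £31,184.32 + £552,435.60 = £583,619.92.

£583,619.92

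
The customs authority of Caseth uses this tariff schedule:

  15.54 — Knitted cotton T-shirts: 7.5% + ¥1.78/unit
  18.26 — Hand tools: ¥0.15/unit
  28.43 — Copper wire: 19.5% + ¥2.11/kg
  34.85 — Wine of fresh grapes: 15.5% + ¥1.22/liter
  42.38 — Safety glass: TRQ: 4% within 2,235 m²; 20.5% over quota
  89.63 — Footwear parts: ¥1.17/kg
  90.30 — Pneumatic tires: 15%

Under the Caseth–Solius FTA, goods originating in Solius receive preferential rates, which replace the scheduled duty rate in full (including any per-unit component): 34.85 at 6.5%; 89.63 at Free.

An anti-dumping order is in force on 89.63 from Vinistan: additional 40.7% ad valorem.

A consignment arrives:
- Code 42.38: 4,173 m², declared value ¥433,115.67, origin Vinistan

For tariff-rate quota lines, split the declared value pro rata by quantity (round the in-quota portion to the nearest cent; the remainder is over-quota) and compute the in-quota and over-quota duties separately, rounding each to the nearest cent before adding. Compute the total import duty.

Line 1 (42.38, Vinistan, 4,173 m², ¥433,115.67):
Code 42.38 is under a tariff-rate quota (threshold 2,235 m²). In-quota: 2,235 m² at 4%; over-quota: 1,938 m² at 20.5%.
Pro-rata value split: in-quota = ¥433,115.67 × 2,235/4,173 = ¥231,970.65; over-quota = ¥433,115.67 − ¥231,970.65 = ¥201,145.02.
In-quota duty = ¥231,970.65 × 4% = ¥9,278.83. Over-quota duty = ¥201,145.02 × 20.5% = ¥41,234.73.
Line duty = ¥9,278.83 + ¥41,234.73 = ¥50,513.56.

¥50,513.56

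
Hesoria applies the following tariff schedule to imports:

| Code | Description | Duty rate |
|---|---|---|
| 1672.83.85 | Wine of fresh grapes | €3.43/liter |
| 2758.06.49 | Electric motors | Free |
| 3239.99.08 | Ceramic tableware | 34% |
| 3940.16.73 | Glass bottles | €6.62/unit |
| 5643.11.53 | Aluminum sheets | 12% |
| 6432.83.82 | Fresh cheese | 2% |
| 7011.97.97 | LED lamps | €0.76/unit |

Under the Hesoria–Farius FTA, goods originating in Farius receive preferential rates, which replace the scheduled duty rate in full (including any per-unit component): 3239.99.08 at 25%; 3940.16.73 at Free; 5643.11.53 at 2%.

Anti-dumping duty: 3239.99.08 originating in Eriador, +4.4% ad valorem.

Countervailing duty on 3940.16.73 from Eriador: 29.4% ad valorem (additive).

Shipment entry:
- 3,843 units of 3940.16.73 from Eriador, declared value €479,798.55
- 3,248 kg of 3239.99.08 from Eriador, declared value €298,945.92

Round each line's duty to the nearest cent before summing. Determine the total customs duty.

Line 1 (3940.16.73, Eriador, 3,843 units, €479,798.55):
Base rate for 3940.16.73 is €6.62/unit.
3940.16.73 has an FTA preferential rate, but origin Eriador is not Farius; base rate stands.
Additional duty on 3940.16.73 from Eriador: +29.4% ad valorem. Applied ad valorem rate = 29.4%.
Duty = €479,798.55 × 29.4% + 3,843 × €6.62 = €166,501.43.
Line 2 (3239.99.08, Eriador, 3,248 kg, €298,945.92):
Base rate for 3239.99.08 is 34%.
3239.99.08 has an FTA preferential rate, but origin Eriador is not Farius; base rate stands.
Additional duty on 3239.99.08 from Eriador: +4.4%. Applied ad valorem rate: 34% + 4.4% = 38.4%.
Duty = €298,945.92 × 38.4% = €114,795.23.
Total = €166,501.43 + €114,795.23 = €281,296.66.

€281,296.66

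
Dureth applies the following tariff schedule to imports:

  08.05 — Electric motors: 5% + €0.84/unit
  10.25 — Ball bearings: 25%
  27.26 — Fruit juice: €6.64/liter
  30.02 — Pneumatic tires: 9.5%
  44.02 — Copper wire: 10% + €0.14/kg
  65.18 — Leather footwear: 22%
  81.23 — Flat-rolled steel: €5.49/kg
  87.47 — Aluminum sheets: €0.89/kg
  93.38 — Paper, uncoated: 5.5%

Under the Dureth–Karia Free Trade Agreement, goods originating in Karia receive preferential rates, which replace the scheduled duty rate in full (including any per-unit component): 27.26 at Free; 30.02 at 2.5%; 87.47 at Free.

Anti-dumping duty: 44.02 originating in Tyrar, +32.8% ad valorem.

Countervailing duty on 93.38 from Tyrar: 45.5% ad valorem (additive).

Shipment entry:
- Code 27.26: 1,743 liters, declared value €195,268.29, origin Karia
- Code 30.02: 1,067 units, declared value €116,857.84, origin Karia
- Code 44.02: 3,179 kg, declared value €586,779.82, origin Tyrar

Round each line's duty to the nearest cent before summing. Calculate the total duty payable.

Line 1 (27.26, Karia, 1,743 liters, €195,268.29):
Base rate for 27.26 is €6.64/liter.
Origin Karia qualifies under the Dureth–Karia agreement and 27.26 is covered: preferential rate Free applies instead.
Duty = €195,268.29 × 0% = €0.00.
Line 2 (30.02, Karia, 1,067 units, €116,857.84):
Base rate for 30.02 is 9.5%.
Origin Karia qualifies under the Dureth–Karia agreement and 30.02 is covered: preferential rate 2.5% applies instead.
Duty = €116,857.84 × 2.5% = €2,921.45.
Line 3 (44.02, Tyrar, 3,179 kg, €586,779.82):
Base rate for 44.02 is 10% + €0.14/kg.
Additional duty on 44.02 from Tyrar: +32.8%. Applied ad valorem rate: 10% + 32.8% = 42.8%.
Duty = €586,779.82 × 42.8% + 3,179 × €0.14 = €251,586.82.
Total = €0.00 + €2,921.45 + €251,586.82 = €254,508.27.

€254,508.27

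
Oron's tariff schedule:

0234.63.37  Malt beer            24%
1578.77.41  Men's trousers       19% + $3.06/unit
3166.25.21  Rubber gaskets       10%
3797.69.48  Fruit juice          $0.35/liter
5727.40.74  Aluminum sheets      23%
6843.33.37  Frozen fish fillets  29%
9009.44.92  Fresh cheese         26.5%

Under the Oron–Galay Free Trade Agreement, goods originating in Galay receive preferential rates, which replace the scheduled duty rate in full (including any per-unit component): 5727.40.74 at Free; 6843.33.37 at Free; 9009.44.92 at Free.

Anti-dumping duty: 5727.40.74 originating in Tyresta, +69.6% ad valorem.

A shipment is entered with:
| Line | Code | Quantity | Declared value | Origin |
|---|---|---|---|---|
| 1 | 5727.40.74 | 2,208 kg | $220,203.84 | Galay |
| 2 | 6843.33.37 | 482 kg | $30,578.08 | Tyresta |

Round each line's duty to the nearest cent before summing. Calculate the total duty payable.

$8,867.64

Line 1 (5727.40.74, Galay, 2,208 kg, $220,203.84):
Base rate for 5727.40.74 is 23%.
Origin Galay qualifies under the Oron–Galay agreement and 5727.40.74 is covered: preferential rate Free applies instead.
The additional-duty order on 5727.40.74 targets Tyresta, not Galay; it does not apply.
Duty = $220,203.84 × 0% = $0.00.
Line 2 (6843.33.37, Tyresta, 482 kg, $30,578.08):
Base rate for 6843.33.37 is 29%.
6843.33.37 has an FTA preferential rate, but origin Tyresta is not Galay; base rate stands.
Duty = $30,578.08 × 29% = $8,867.64.
Total = $0.00 + $8,867.64 = $8,867.64.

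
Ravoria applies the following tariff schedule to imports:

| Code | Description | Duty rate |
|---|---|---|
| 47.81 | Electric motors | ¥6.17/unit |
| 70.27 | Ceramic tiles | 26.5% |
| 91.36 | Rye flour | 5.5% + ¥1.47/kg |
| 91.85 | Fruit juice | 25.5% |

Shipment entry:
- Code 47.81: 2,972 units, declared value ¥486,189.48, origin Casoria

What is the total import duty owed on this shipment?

¥18,337.24

Line 1 (47.81, Casoria, 2,972 units, ¥486,189.48):
Base rate for 47.81 is ¥6.17/unit.
Duty = 2,972 × ¥6.17 = ¥18,337.24.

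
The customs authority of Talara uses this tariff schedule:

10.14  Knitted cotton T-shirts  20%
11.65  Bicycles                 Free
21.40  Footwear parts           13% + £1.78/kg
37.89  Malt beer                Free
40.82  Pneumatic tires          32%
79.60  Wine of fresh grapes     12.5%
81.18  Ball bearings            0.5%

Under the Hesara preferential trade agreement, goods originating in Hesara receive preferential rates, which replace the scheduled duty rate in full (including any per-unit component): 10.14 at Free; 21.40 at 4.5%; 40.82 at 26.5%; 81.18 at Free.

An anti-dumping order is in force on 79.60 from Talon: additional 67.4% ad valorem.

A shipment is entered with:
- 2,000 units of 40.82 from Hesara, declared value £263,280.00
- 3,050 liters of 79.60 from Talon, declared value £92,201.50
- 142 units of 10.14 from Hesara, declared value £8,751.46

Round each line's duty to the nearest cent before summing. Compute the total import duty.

Line 1 (40.82, Hesara, 2,000 units, £263,280.00):
Base rate for 40.82 is 32%.
Origin Hesara qualifies under the Talara–Hesara agreement and 40.82 is covered: preferential rate 26.5% applies instead.
Duty = £263,280.00 × 26.5% = £69,769.20.
Line 2 (79.60, Talon, 3,050 liters, £92,201.50):
Base rate for 79.60 is 12.5%.
Additional duty on 79.60 from Talon: +67.4%. Applied ad valorem rate: 12.5% + 67.4% = 79.9%.
Duty = £92,201.50 × 79.9% = £73,669.00.
Line 3 (10.14, Hesara, 142 units, £8,751.46):
Base rate for 10.14 is 20%.
Origin Hesara qualifies under the Talara–Hesara agreement and 10.14 is covered: preferential rate Free applies instead.
Duty = £8,751.46 × 0% = £0.00.
Total = £69,769.20 + £73,669.00 + £0.00 = £143,438.20.

£143,438.20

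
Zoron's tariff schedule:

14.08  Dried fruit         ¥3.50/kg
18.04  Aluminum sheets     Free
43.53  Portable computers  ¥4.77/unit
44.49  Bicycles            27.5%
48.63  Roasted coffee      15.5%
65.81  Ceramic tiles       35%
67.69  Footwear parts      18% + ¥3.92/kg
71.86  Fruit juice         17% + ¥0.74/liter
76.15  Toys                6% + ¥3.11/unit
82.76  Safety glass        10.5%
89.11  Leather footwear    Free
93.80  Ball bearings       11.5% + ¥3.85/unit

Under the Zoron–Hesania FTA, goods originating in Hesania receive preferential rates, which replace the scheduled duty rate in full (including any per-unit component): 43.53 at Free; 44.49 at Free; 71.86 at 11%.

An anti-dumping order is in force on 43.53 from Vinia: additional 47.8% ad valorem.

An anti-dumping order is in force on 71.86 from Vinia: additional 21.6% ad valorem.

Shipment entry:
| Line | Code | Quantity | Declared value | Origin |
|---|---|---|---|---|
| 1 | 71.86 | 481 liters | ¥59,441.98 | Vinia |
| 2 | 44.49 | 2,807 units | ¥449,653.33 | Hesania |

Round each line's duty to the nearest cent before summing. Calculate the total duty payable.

Line 1 (71.86, Vinia, 481 liters, ¥59,441.98):
Base rate for 71.86 is 17% + ¥0.74/liter.
71.86 has an FTA preferential rate, but origin Vinia is not Hesania; base rate stands.
Additional duty on 71.86 from Vinia: +21.6%. Applied ad valorem rate: 17% + 21.6% = 38.6%.
Duty = ¥59,441.98 × 38.6% + 481 × ¥0.74 = ¥23,300.54.
Line 2 (44.49, Hesania, 2,807 units, ¥449,653.33):
Base rate for 44.49 is 27.5%.
Origin Hesania qualifies under the Zoron–Hesania agreement and 44.49 is covered: preferential rate Free applies instead.
Duty = ¥449,653.33 × 0% = ¥0.00.
Total = ¥23,300.54 + ¥0.00 = ¥23,300.54.

¥23,300.54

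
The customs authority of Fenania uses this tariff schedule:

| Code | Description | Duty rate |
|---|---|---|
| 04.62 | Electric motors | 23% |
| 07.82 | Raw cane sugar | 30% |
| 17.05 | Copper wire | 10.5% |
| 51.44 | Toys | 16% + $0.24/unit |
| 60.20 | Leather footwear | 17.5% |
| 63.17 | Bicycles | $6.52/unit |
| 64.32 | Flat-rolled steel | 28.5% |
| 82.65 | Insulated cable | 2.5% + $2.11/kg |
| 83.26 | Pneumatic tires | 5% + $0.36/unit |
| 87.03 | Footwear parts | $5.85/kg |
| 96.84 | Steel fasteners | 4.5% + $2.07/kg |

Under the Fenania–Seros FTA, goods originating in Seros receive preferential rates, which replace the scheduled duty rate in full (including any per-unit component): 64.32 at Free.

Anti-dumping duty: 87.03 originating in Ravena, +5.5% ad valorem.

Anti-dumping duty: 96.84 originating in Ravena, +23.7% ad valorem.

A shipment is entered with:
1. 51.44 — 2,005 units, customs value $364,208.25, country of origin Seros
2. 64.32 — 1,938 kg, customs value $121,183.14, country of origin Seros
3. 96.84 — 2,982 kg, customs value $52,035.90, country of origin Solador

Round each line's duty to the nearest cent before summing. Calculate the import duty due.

$67,268.88

Line 1 (51.44, Seros, 2,005 units, $364,208.25):
Base rate for 51.44 is 16% + $0.24/unit.
Origin Seros is the FTA partner but 51.44 is not on the preference list; base rate stands.
Duty = $364,208.25 × 16% + 2,005 × $0.24 = $58,754.52.
Line 2 (64.32, Seros, 1,938 kg, $121,183.14):
Base rate for 64.32 is 28.5%.
Origin Seros qualifies under the Fenania–Seros agreement and 64.32 is covered: preferential rate Free applies instead.
Duty = $121,183.14 × 0% = $0.00.
Line 3 (96.84, Solador, 2,982 kg, $52,035.90):
Base rate for 96.84 is 4.5% + $2.07/kg.
The additional-duty order on 96.84 targets Ravena, not Solador; it does not apply.
Duty = $52,035.90 × 4.5% + 2,982 × $2.07 = $8,514.36.
Total = $58,754.52 + $0.00 + $8,514.36 = $67,268.88.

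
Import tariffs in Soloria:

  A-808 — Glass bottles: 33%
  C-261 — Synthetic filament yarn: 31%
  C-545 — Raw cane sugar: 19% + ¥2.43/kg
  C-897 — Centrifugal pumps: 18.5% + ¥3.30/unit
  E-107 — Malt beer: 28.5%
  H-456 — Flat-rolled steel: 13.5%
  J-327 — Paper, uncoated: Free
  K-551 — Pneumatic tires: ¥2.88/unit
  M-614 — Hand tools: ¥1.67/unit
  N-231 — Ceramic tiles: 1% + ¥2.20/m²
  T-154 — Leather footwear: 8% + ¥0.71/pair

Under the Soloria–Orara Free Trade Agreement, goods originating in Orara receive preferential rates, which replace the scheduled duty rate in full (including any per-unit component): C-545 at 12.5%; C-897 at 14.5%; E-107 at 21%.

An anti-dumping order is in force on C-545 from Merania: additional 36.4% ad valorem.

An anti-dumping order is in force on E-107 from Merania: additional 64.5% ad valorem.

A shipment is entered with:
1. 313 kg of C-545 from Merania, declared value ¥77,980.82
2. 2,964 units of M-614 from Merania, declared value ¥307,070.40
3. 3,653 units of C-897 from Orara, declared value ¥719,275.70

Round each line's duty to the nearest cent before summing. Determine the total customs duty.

Line 1 (C-545, Merania, 313 kg, ¥77,980.82):
Base rate for C-545 is 19% + ¥2.43/kg.
C-545 has an FTA preferential rate, but origin Merania is not Orara; base rate stands.
Additional duty on C-545 from Merania: +36.4%. Applied ad valorem rate: 19% + 36.4% = 55.4%.
Duty = ¥77,980.82 × 55.4% + 313 × ¥2.43 = ¥43,961.96.
Line 2 (M-614, Merania, 2,964 units, ¥307,070.40):
Base rate for M-614 is ¥1.67/unit.
Duty = 2,964 × ¥1.67 = ¥4,949.88.
Line 3 (C-897, Orara, 3,653 units, ¥719,275.70):
Base rate for C-897 is 18.5% + ¥3.30/unit.
Origin Orara qualifies under the Soloria–Orara agreement and C-897 is covered: preferential rate 14.5% applies instead.
Duty = ¥719,275.70 × 14.5% = ¥104,294.98.
Total = ¥43,961.96 + ¥4,949.88 + ¥104,294.98 = ¥153,206.82.

¥153,206.82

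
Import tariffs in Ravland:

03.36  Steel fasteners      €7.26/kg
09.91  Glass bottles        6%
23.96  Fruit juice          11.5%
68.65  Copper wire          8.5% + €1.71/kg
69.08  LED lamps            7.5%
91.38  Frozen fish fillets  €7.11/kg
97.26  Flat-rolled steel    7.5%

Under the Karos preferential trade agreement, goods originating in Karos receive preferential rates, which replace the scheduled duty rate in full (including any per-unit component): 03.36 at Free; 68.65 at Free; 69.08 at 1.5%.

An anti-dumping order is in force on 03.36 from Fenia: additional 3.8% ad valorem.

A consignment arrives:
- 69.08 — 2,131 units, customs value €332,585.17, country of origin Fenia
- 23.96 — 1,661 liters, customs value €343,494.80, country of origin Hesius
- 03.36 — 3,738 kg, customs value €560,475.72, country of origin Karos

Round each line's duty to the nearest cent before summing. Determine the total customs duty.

€64,445.79

Line 1 (69.08, Fenia, 2,131 units, €332,585.17):
Base rate for 69.08 is 7.5%.
69.08 has an FTA preferential rate, but origin Fenia is not Karos; base rate stands.
Duty = €332,585.17 × 7.5% = €24,943.89.
Line 2 (23.96, Hesius, 1,661 liters, €343,494.80):
Base rate for 23.96 is 11.5%.
Duty = €343,494.80 × 11.5% = €39,501.90.
Line 3 (03.36, Karos, 3,738 kg, €560,475.72):
Base rate for 03.36 is €7.26/kg.
Origin Karos qualifies under the Ravland–Karos agreement and 03.36 is covered: preferential rate Free applies instead.
The additional-duty order on 03.36 targets Fenia, not Karos; it does not apply.
Duty = €560,475.72 × 0% = €0.00.
Total = €24,943.89 + €39,501.90 + €0.00 = €64,445.79.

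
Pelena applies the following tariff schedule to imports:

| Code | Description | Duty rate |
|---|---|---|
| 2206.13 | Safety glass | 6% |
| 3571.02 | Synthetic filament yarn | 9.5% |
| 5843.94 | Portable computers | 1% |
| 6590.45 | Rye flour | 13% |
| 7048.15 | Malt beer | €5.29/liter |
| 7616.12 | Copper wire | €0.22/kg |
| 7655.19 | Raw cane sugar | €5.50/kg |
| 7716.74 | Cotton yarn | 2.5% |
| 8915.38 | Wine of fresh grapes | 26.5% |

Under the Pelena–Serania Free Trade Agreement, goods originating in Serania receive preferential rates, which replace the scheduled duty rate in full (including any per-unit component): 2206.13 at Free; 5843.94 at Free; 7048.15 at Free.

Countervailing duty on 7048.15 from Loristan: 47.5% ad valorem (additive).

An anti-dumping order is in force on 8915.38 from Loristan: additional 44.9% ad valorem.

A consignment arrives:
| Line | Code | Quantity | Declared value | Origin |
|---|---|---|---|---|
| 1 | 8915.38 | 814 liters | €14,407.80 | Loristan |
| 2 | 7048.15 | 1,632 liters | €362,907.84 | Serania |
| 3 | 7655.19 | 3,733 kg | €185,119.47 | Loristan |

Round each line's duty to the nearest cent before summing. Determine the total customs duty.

Line 1 (8915.38, Loristan, 814 liters, €14,407.80):
Base rate for 8915.38 is 26.5%.
Additional duty on 8915.38 from Loristan: +44.9%. Applied ad valorem rate: 26.5% + 44.9% = 71.4%.
Duty = €14,407.80 × 71.4% = €10,287.17.
Line 2 (7048.15, Serania, 1,632 liters, €362,907.84):
Base rate for 7048.15 is €5.29/liter.
Origin Serania qualifies under the Pelena–Serania agreement and 7048.15 is covered: preferential rate Free applies instead.
The additional-duty order on 7048.15 targets Loristan, not Serania; it does not apply.
Duty = €362,907.84 × 0% = €0.00.
Line 3 (7655.19, Loristan, 3,733 kg, €185,119.47):
Base rate for 7655.19 is €5.50/kg.
Duty = 3,733 × €5.50 = €20,531.50.
Total = €10,287.17 + €0.00 + €20,531.50 = €30,818.67.

€30,818.67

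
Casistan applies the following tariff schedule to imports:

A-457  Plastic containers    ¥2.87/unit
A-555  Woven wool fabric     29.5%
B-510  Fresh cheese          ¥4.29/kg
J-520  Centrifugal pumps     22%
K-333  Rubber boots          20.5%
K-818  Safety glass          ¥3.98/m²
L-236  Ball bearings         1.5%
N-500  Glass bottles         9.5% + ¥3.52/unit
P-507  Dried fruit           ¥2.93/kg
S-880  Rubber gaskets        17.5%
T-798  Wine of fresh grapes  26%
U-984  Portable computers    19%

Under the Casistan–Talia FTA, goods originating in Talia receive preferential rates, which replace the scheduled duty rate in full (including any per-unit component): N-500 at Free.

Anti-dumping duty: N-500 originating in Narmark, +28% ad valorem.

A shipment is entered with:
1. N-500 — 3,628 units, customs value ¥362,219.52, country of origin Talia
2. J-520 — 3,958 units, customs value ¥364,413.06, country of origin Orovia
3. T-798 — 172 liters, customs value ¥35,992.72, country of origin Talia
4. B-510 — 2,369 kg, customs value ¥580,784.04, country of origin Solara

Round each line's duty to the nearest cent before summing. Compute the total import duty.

Line 1 (N-500, Talia, 3,628 units, ¥362,219.52):
Base rate for N-500 is 9.5% + ¥3.52/unit.
Origin Talia qualifies under the Casistan–Talia agreement and N-500 is covered: preferential rate Free applies instead.
The additional-duty order on N-500 targets Narmark, not Talia; it does not apply.
Duty = ¥362,219.52 × 0% = ¥0.00.
Line 2 (J-520, Orovia, 3,958 units, ¥364,413.06):
Base rate for J-520 is 22%.
Duty = ¥364,413.06 × 22% = ¥80,170.87.
Line 3 (T-798, Talia, 172 liters, ¥35,992.72):
Base rate for T-798 is 26%.
Origin Talia is the FTA partner but T-798 is not on the preference list; base rate stands.
Duty = ¥35,992.72 × 26% = ¥9,358.11.
Line 4 (B-510, Solara, 2,369 kg, ¥580,784.04):
Base rate for B-510 is ¥4.29/kg.
Duty = 2,369 × ¥4.29 = ¥10,163.01.
Total = ¥0.00 + ¥80,170.87 + ¥9,358.11 + ¥10,163.01 = ¥99,691.99.

¥99,691.99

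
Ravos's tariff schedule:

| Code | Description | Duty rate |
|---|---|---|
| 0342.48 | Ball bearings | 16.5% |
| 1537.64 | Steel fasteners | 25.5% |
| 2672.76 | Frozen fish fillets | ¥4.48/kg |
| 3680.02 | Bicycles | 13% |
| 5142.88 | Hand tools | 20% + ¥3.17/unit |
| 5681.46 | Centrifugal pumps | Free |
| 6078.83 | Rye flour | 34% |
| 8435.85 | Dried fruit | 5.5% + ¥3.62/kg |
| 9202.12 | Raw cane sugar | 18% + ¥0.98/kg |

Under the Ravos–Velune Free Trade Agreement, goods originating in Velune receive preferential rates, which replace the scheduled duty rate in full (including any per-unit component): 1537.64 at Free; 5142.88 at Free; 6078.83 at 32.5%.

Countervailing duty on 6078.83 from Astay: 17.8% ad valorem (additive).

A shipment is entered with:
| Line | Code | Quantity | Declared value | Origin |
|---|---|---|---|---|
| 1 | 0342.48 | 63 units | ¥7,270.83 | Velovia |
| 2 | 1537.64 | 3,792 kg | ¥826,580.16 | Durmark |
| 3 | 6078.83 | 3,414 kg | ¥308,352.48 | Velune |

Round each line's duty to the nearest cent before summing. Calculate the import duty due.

Line 1 (0342.48, Velovia, 63 units, ¥7,270.83):
Base rate for 0342.48 is 16.5%.
Duty = ¥7,270.83 × 16.5% = ¥1,199.69.
Line 2 (1537.64, Durmark, 3,792 kg, ¥826,580.16):
Base rate for 1537.64 is 25.5%.
1537.64 has an FTA preferential rate, but origin Durmark is not Velune; base rate stands.
Duty = ¥826,580.16 × 25.5% = ¥210,777.94.
Line 3 (6078.83, Velune, 3,414 kg, ¥308,352.48):
Base rate for 6078.83 is 34%.
Origin Velune qualifies under the Ravos–Velune agreement and 6078.83 is covered: preferential rate 32.5% applies instead.
The additional-duty order on 6078.83 targets Astay, not Velune; it does not apply.
Duty = ¥308,352.48 × 32.5% = ¥100,214.56.
Total = ¥1,199.69 + ¥210,777.94 + ¥100,214.56 = ¥312,192.19.

¥312,192.19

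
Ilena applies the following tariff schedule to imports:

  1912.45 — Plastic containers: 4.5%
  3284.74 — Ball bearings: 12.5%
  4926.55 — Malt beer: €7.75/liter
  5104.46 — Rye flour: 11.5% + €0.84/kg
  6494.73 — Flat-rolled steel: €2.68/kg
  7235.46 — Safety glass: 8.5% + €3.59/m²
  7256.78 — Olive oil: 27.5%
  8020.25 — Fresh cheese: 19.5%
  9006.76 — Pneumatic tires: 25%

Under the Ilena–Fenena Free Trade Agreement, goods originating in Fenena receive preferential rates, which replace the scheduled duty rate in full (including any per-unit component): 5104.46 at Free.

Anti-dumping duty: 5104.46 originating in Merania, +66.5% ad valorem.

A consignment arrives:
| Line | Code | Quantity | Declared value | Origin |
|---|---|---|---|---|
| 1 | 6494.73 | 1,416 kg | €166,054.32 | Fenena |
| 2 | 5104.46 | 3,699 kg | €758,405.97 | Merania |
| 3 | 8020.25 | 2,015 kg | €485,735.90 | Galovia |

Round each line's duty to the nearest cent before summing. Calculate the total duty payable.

€693,177.20

Line 1 (6494.73, Fenena, 1,416 kg, €166,054.32):
Base rate for 6494.73 is €2.68/kg.
Origin Fenena is the FTA partner but 6494.73 is not on the preference list; base rate stands.
Duty = 1,416 × €2.68 = €3,794.88.
Line 2 (5104.46, Merania, 3,699 kg, €758,405.97):
Base rate for 5104.46 is 11.5% + €0.84/kg.
5104.46 has an FTA preferential rate, but origin Merania is not Fenena; base rate stands.
Additional duty on 5104.46 from Merania: +66.5%. Applied ad valorem rate: 11.5% + 66.5% = 78%.
Duty = €758,405.97 × 78% + 3,699 × €0.84 = €594,663.82.
Line 3 (8020.25, Galovia, 2,015 kg, €485,735.90):
Base rate for 8020.25 is 19.5%.
Duty = €485,735.90 × 19.5% = €94,718.50.
Total = €3,794.88 + €594,663.82 + €94,718.50 = €693,177.20.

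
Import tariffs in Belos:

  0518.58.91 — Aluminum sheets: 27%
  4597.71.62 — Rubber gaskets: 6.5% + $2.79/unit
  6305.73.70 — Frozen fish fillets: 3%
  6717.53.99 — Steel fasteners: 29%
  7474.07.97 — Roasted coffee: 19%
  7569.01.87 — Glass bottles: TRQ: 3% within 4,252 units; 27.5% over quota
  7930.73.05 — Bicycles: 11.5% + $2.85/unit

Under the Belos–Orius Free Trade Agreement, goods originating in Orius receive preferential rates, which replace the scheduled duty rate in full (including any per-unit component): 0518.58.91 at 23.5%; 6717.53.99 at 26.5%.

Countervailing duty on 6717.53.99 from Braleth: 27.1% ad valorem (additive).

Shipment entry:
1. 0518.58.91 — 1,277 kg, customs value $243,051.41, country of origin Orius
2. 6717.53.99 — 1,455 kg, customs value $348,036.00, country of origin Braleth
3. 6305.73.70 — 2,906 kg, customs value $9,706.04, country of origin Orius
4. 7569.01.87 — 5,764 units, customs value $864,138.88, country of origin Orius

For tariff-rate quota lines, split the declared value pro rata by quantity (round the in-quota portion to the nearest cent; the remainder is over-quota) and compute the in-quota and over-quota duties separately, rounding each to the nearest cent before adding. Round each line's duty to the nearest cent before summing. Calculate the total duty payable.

Line 1 (0518.58.91, Orius, 1,277 kg, $243,051.41):
Base rate for 0518.58.91 is 27%.
Origin Orius qualifies under the Belos–Orius agreement and 0518.58.91 is covered: preferential rate 23.5% applies instead.
Duty = $243,051.41 × 23.5% = $57,117.08.
Line 2 (6717.53.99, Braleth, 1,455 kg, $348,036.00):
Base rate for 6717.53.99 is 29%.
6717.53.99 has an FTA preferential rate, but origin Braleth is not Orius; base rate stands.
Additional duty on 6717.53.99 from Braleth: +27.1%. Applied ad valorem rate: 29% + 27.1% = 56.1%.
Duty = $348,036.00 × 56.1% = $195,248.20.
Line 3 (6305.73.70, Orius, 2,906 kg, $9,706.04):
Base rate for 6305.73.70 is 3%.
Origin Orius is the FTA partner but 6305.73.70 is not on the preference list; base rate stands.
Duty = $9,706.04 × 3% = $291.18.
Line 4 (7569.01.87, Orius, 5,764 units, $864,138.88):
Code 7569.01.87 is under a tariff-rate quota (threshold 4,252 units). In-quota: 4,252 units at 3%; over-quota: 1,512 units at 27.5%.
Pro-rata value split: in-quota = $864,138.88 × 4,252/5,764 = $637,459.84; over-quota = $864,138.88 − $637,459.84 = $226,679.04.
In-quota duty = $637,459.84 × 3% = $19,123.80. Over-quota duty = $226,679.04 × 27.5% = $62,336.74.
Line duty = $19,123.80 + $62,336.74 = $81,460.54.
Total = $57,117.08 + $195,248.20 + $291.18 + $81,460.54 = $334,117.00.

$334,117.00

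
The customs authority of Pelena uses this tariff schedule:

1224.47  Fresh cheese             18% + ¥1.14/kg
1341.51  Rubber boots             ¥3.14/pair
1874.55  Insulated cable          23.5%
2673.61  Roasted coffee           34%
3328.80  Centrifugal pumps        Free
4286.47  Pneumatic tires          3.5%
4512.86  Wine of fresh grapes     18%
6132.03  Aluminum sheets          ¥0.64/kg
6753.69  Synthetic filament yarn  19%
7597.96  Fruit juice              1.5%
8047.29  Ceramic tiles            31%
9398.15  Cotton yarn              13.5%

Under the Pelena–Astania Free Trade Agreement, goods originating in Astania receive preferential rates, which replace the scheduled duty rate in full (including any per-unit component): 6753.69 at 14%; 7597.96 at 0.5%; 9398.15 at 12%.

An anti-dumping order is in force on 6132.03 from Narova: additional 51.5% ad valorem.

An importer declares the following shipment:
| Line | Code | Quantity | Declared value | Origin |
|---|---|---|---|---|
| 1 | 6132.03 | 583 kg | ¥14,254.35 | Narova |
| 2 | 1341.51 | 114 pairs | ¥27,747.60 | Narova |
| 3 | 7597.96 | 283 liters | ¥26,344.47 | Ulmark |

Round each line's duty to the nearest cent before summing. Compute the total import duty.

Line 1 (6132.03, Narova, 583 kg, ¥14,254.35):
Base rate for 6132.03 is ¥0.64/kg.
Additional duty on 6132.03 from Narova: +51.5% ad valorem. Applied ad valorem rate = 51.5%.
Duty = ¥14,254.35 × 51.5% + 583 × ¥0.64 = ¥7,714.11.
Line 2 (1341.51, Narova, 114 pairs, ¥27,747.60):
Base rate for 1341.51 is ¥3.14/pair.
Duty = 114 × ¥3.14 = ¥357.96.
Line 3 (7597.96, Ulmark, 283 liters, ¥26,344.47):
Base rate for 7597.96 is 1.5%.
7597.96 has an FTA preferential rate, but origin Ulmark is not Astania; base rate stands.
Duty = ¥26,344.47 × 1.5% = ¥395.17.
Total = ¥7,714.11 + ¥357.96 + ¥395.17 = ¥8,467.24.

¥8,467.24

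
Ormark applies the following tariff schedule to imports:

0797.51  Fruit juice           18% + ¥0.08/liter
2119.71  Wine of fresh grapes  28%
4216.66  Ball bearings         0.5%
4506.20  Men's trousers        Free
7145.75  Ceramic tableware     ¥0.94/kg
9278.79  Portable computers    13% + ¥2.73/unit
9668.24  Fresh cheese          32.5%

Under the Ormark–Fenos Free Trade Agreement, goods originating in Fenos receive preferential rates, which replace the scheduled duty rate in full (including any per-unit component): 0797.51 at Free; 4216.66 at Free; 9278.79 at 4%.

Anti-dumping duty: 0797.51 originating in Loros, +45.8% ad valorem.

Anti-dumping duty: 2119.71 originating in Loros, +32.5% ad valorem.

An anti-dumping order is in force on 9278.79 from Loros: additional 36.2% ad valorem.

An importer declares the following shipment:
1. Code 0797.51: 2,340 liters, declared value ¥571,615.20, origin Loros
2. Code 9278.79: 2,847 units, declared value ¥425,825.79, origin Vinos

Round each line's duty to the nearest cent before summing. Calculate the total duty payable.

¥428,007.36

Line 1 (0797.51, Loros, 2,340 liters, ¥571,615.20):
Base rate for 0797.51 is 18% + ¥0.08/liter.
0797.51 has an FTA preferential rate, but origin Loros is not Fenos; base rate stands.
Additional duty on 0797.51 from Loros: +45.8%. Applied ad valorem rate: 18% + 45.8% = 63.8%.
Duty = ¥571,615.20 × 63.8% + 2,340 × ¥0.08 = ¥364,877.70.
Line 2 (9278.79, Vinos, 2,847 units, ¥425,825.79):
Base rate for 9278.79 is 13% + ¥2.73/unit.
9278.79 has an FTA preferential rate, but origin Vinos is not Fenos; base rate stands.
The additional-duty order on 9278.79 targets Loros, not Vinos; it does not apply.
Duty = ¥425,825.79 × 13% + 2,847 × ¥2.73 = ¥63,129.66.
Total = ¥364,877.70 + ¥63,129.66 = ¥428,007.36.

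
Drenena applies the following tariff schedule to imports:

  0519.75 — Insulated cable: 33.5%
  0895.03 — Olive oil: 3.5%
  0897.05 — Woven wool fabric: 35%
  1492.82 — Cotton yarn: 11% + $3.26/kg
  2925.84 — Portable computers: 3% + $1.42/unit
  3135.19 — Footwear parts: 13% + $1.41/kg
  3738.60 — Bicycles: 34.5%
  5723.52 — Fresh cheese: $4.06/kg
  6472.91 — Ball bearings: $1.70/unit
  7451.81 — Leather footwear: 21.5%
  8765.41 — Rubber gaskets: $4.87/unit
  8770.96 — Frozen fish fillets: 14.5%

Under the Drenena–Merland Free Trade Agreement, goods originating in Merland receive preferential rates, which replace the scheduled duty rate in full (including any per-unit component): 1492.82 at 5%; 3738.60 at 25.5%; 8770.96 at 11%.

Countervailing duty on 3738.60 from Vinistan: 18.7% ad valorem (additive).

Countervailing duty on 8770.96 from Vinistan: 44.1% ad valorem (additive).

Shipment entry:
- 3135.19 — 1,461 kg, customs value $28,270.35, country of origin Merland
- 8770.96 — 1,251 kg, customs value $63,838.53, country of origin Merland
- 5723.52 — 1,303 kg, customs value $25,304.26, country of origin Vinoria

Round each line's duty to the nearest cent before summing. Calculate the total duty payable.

$18,047.58

Line 1 (3135.19, Merland, 1,461 kg, $28,270.35):
Base rate for 3135.19 is 13% + $1.41/kg.
Origin Merland is the FTA partner but 3135.19 is not on the preference list; base rate stands.
Duty = $28,270.35 × 13% + 1,461 × $1.41 = $5,735.16.
Line 2 (8770.96, Merland, 1,251 kg, $63,838.53):
Base rate for 8770.96 is 14.5%.
Origin Merland qualifies under the Drenena–Merland agreement and 8770.96 is covered: preferential rate 11% applies instead.
The additional-duty order on 8770.96 targets Vinistan, not Merland; it does not apply.
Duty = $63,838.53 × 11% = $7,022.24.
Line 3 (5723.52, Vinoria, 1,303 kg, $25,304.26):
Base rate for 5723.52 is $4.06/kg.
Duty = 1,303 × $4.06 = $5,290.18.
Total = $5,735.16 + $7,022.24 + $5,290.18 = $18,047.58.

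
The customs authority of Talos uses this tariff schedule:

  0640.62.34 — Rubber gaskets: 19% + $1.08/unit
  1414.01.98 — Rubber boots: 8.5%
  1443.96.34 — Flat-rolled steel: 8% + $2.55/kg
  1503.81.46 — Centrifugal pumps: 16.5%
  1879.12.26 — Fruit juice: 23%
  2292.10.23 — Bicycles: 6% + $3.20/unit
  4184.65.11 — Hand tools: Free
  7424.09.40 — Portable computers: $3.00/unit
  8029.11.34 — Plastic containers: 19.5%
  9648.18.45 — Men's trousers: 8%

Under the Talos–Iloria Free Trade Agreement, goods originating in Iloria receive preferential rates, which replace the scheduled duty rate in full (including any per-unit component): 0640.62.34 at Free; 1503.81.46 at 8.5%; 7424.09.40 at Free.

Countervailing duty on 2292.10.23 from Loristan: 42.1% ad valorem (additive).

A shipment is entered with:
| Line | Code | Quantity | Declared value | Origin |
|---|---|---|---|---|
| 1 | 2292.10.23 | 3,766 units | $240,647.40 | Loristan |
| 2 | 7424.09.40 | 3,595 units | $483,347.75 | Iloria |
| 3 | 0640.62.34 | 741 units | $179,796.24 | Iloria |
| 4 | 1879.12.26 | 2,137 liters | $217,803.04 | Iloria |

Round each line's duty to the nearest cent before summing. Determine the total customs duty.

Line 1 (2292.10.23, Loristan, 3,766 units, $240,647.40):
Base rate for 2292.10.23 is 6% + $3.20/unit.
Additional duty on 2292.10.23 from Loristan: +42.1%. Applied ad valorem rate: 6% + 42.1% = 48.1%.
Duty = $240,647.40 × 48.1% + 3,766 × $3.20 = $127,802.60.
Line 2 (7424.09.40, Iloria, 3,595 units, $483,347.75):
Base rate for 7424.09.40 is $3.00/unit.
Origin Iloria qualifies under the Talos–Iloria agreement and 7424.09.40 is covered: preferential rate Free applies instead.
Duty = $483,347.75 × 0% = $0.00.
Line 3 (0640.62.34, Iloria, 741 units, $179,796.24):
Base rate for 0640.62.34 is 19% + $1.08/unit.
Origin Iloria qualifies under the Talos–Iloria agreement and 0640.62.34 is covered: preferential rate Free applies instead.
Duty = $179,796.24 × 0% = $0.00.
Line 4 (1879.12.26, Iloria, 2,137 liters, $217,803.04):
Base rate for 1879.12.26 is 23%.
Origin Iloria is the FTA partner but 1879.12.26 is not on the preference list; base rate stands.
Duty = $217,803.04 × 23% = $50,094.70.
Total = $127,802.60 + $0.00 + $0.00 + $50,094.70 = $177,897.30.

$177,897.30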